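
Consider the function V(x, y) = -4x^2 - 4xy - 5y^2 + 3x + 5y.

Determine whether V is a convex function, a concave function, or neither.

V is quadratic, so its Hessian is the constant matrix H = [[-8, -4], [-4, -10]].
det(H) = 64, tr(H) = -18.
det(H) > 0 and tr(H) < 0, so H is negative definite everywhere: concave.

concave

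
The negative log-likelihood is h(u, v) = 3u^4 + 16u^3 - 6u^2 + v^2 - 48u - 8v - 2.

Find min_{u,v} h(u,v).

-178

h(u,v) separates as P(u) + Q(v) − 2, so its minimum is min P + min Q − 2.
P'(u) = 12(u - 1)(u + 1)(u + 4) vanishes at u ∈ {-4, -1, 1}; Q'(v) = 2v - 8 vanishes at v ∈ {4}.
Local minima of P (where P''>0): P(-4)=-160, P(1)=-35. Local minima of Q: Q(4)=-16.
So the global minimum of h is P(-4) + Q(4) − 2 = -160 − 16 − 2 = -178, attained at (-4, 4).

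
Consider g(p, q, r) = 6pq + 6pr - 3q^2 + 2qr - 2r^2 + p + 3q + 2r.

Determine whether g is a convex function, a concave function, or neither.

neither

g is quadratic, so its Hessian is the constant matrix H = [[0, 6, 6], [6, -6, 2], [6, 2, -4]].
Leading principal minors: 0, -36, 504.
Neither pattern holds ⇒ H is indefinite ⇒ neither convex nor concave.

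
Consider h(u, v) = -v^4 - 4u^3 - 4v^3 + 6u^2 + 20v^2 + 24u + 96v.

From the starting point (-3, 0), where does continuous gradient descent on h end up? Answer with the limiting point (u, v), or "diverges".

(-1, -2)

h is separable, so gradient descent decouples: u follows -∂h/∂u, v follows -∂h/∂v.
∂h/∂u = -12(u - 2)(u + 1); at u=-3 this is -120, so u increases.
∂h/∂v = -4(v - 3)(v + 2)(v + 4); at v=0 this is 96, so v decreases.
u converges to its nearest critical value -1 (a local min of the u-part); v converges to -2. The iterate converges to (-1, -2).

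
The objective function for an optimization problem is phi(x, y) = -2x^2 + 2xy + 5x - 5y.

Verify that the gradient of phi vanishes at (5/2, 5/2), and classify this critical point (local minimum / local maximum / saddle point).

saddle point

∇phi = (-4x + 2y + 5, 2x - 5); substituting (5/2, 5/2) gives ∇phi = (0, 0), so (5/2, 5/2) is indeed a critical point.
The Hessian of phi is constant: H = [[-4, 2], [2, 0]].
det(H) = (-4)·0 − 2² = -4.
Since det(H) < 0, H is indefinite and the critical point is a saddle point.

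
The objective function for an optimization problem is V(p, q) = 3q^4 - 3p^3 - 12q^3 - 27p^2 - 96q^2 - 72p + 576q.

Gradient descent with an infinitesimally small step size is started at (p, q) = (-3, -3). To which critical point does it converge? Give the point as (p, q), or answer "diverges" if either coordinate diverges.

(-4, -4)

V is separable, so gradient descent decouples: p follows -∂V/∂p, q follows -∂V/∂q.
∂V/∂p = -9(p + 2)(p + 4); at p=-3 this is 9, so p decreases.
∂V/∂q = 12(q - 4)(q - 3)(q + 4); at q=-3 this is 504, so q decreases.
p converges to its nearest critical value -4 (a local min of the p-part); q converges to -4. The iterate converges to (-4, -4).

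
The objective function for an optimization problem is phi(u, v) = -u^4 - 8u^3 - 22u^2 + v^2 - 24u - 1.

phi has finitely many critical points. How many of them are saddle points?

2

phi separates as a function of u plus a function of v, so ∇phi=0 decouples.
∂phi/∂u = -4(u + 1)(u + 2)(u + 3) = 0 at u ∈ {-3, -2, -1}; ∂phi/∂v = 2v = 0 at v ∈ {0}.
The Hessian is diagonal: diag(phi_uu, phi_vv). Second derivatives: phi_uu(-3)=-8, phi_uu(-2)=4, phi_uu(-1)=-8; phi_vv(0)=2.
Saddle points occur where the two diagonal entries have opposite signs: (-3, 0), (-1, 0). Count: 2.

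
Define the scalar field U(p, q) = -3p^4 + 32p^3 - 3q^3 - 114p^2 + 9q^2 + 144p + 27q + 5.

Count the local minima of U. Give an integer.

U separates as a function of p plus a function of q, so ∇U=0 decouples.
∂U/∂p = -12(p - 4)(p - 3)(p - 1) = 0 at p ∈ {1, 3, 4}; ∂U/∂q = -9(q - 3)(q + 1) = 0 at q ∈ {-1, 3}.
The Hessian is diagonal: diag(U_pp, U_qq). Second derivatives: U_pp(1)=-72, U_pp(3)=24, U_pp(4)=-36; U_qq(-1)=36, U_qq(3)=-36.
Local minima occur where both diagonal entries positive: (3, -1). Count: 1.

1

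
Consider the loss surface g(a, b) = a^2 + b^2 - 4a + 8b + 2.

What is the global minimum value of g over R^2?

-18

g(a,b) separates as P(a) + Q(b) + 2, so its minimum is min P + min Q + 2.
P'(a) = 2a - 4 vanishes at a ∈ {2}; Q'(b) = 2b + 8 vanishes at b ∈ {-4}.
Local minima of P (where P''>0): P(2)=-4. Local minima of Q: Q(-4)=-16.
So the global minimum of g is P(2) + Q(-4) + 2 = -4 − 16 + 2 = -18, attained at (2, -4).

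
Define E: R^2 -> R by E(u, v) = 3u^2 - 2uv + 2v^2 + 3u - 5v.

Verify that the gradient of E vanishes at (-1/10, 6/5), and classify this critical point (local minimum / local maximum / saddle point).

local minimum

∇E = (6u - 2v + 3, -2u + 4v - 5); substituting (-1/10, 6/5) gives ∇E = (0, 0), so (-1/10, 6/5) is indeed a critical point.
The Hessian of E is constant: H = [[6, -2], [-2, 4]].
det(H) = 6·4 − (-2)² = 20.
det(H) > 0 and tr(H) = 10 > 0, so H is positive definite and the point is a local minimum.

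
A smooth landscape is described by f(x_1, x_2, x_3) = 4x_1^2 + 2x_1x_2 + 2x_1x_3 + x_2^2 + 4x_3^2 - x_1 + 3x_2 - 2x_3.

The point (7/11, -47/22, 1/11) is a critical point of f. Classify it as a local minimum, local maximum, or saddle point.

The Hessian is constant: H = [[8, 2, 2], [2, 2, 0], [2, 0, 8]].
Leading principal minors: Δ₁ = 8, Δ₂ = 12, Δ₃ = 88.
All leading minors are positive, so H is positive definite: a local minimum.

local minimum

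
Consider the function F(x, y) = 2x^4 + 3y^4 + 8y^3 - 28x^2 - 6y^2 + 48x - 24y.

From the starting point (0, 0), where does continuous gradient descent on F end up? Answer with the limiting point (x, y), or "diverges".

(-3, 1)

F is separable, so gradient descent decouples: x follows -∂F/∂x, y follows -∂F/∂y.
∂F/∂x = 8(x - 2)(x - 1)(x + 3); at x=0 this is 48, so x decreases.
∂F/∂y = 12(y - 1)(y + 1)(y + 2); at y=0 this is -24, so y increases.
x converges to its nearest critical value -3 (a local min of the x-part); y converges to 1. The iterate converges to (-3, 1).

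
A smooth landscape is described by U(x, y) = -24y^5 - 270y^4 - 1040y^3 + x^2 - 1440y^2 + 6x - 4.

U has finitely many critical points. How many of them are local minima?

2

U separates as a function of x plus a function of y, so ∇U=0 decouples.
∂U/∂x = 2(x + 3) = 0 at x ∈ {-3}; ∂U/∂y = -120y(y + 2)(y + 3)(y + 4) = 0 at y ∈ {-4, -3, -2, 0}.
The Hessian is diagonal: diag(U_xx, U_yy). Second derivatives: U_xx(-3)=2; U_yy(-4)=960, U_yy(-3)=-360, U_yy(-2)=480, U_yy(0)=-2880.
Local minima occur where both diagonal entries positive: (-3, -4), (-3, -2). Count: 2.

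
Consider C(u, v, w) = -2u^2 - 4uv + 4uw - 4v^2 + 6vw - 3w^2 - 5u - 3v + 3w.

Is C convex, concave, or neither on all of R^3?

C is quadratic, so its Hessian is the constant matrix H = [[-4, -4, 4], [-4, -8, 6], [4, 6, -6]].
Leading principal minors: -4, 16, -16.
Signs alternate −, +, − ⇒ H ≺ 0 ⇒ concave.

concave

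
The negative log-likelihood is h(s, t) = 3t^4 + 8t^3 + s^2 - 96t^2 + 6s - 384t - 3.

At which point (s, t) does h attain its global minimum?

(-3, 4)

h(s,t) separates as P(s) + Q(t) − 3, so its minimum is min P + min Q − 3.
P'(s) = 2s + 6 vanishes at s ∈ {-3}; Q'(t) = 12(t - 4)(t + 2)(t + 4) vanishes at t ∈ {-4, -2, 4}.
Local minima of P (where P''>0): P(-3)=-9. Local minima of Q: Q(-4)=256, Q(4)=-1792.
So the global minimum of h is P(-3) + Q(4) − 3 = -9 − 1792 − 3 = -1804, attained at (-3, 4).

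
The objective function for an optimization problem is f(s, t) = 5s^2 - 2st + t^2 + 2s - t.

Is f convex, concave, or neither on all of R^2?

f is quadratic, so its Hessian is the constant matrix H = [[10, -2], [-2, 2]].
det(H) = 16, tr(H) = 12.
det(H) > 0 and tr(H) > 0, so H is positive definite everywhere: convex.

convex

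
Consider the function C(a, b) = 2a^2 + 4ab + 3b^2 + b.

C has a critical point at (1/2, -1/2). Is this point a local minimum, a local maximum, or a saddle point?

local minimum

The Hessian of C is constant: H = [[4, 4], [4, 6]].
det(H) = 4·6 − 4² = 8.
det(H) > 0 and tr(H) = 10 > 0, so H is positive definite and the point is a local minimum.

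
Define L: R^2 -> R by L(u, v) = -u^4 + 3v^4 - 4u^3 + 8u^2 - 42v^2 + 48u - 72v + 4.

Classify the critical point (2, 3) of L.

saddle point

The mixed partial ∂²L/∂u∂v is 0, so the Hessian at any point is diag(L_uu, L_vv) = diag(4(-3u^2 - 6u + 4), 12(3v^2 - 7)).
At (2, 3): H = diag(-80, 240).
The eigenvalues have opposite signs, so H is indefinite: a saddle point.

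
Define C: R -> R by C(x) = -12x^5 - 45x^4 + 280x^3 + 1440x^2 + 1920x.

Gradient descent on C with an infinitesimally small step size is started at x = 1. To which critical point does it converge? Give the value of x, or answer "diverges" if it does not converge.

-1

C'(x) = -60(x - 4)(x + 1)(x + 2)(x + 4), so C'(1) = 5400.
Gradient descent moves in the -C' direction, i.e. x is decreasing.
The nearest critical point in that direction is x = -1, where C'' = 900 > 0 (a local minimum). The iterate converges there.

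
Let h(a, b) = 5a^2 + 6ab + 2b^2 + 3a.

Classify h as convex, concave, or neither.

h is quadratic, so its Hessian is the constant matrix H = [[10, 6], [6, 4]].
det(H) = 4, tr(H) = 14.
det(H) > 0 and tr(H) > 0, so H is positive definite everywhere: convex.

convex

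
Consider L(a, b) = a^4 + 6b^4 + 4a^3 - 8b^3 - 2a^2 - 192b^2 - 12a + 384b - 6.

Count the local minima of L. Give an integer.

L separates as a function of a plus a function of b, so ∇L=0 decouples.
∂L/∂a = 4(a - 1)(a + 1)(a + 3) = 0 at a ∈ {-3, -1, 1}; ∂L/∂b = 24(b - 4)(b - 1)(b + 4) = 0 at b ∈ {-4, 1, 4}.
The Hessian is diagonal: diag(L_aa, L_bb). Second derivatives: L_aa(-3)=32, L_aa(-1)=-16, L_aa(1)=32; L_bb(-4)=960, L_bb(1)=-360, L_bb(4)=576.
Local minima occur where both diagonal entries positive: (-3, -4), (-3, 4), (1, -4), (1, 4). Count: 4.

4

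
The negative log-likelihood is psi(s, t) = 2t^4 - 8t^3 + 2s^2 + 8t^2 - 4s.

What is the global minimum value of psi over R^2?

-2

psi(s,t) separates as P(s) + Q(t), so its minimum is min P + min Q.
P'(s) = 4s - 4 vanishes at s ∈ {1}; Q'(t) = 8t(t - 2)(t - 1) vanishes at t ∈ {0, 1, 2}.
Local minima of P (where P''>0): P(1)=-2. Local minima of Q: Q(0)=0, Q(2)=0.
So the global minimum of psi is P(1) + Q(0) = -2 + 0 = -2, attained at (1, 0).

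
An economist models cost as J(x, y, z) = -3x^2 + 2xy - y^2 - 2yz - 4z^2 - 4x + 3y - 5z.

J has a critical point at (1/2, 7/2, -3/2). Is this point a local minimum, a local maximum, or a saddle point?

local maximum

The Hessian is constant: H = [[-6, 2, 0], [2, -2, -2], [0, -2, -8]].
Leading principal minors: Δ₁ = -6, Δ₂ = 8, Δ₃ = -40.
The minors alternate sign starting negative (−, +, −), so H is negative definite: a local maximum.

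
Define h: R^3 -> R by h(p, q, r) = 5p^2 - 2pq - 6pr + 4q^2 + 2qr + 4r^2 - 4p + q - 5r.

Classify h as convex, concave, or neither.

h is quadratic, so its Hessian is the constant matrix H = [[10, -2, -6], [-2, 8, 2], [-6, 2, 8]].
Leading principal minors: 10, 76, 328.
All positive ⇒ H ≻ 0 ⇒ convex.

convex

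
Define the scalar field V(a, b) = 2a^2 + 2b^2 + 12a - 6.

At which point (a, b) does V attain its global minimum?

(-3, 0)

V(a,b) separates as P(a) + Q(b) − 6, so its minimum is min P + min Q − 6.
P'(a) = 4a + 12 vanishes at a ∈ {-3}; Q'(b) = 4b vanishes at b ∈ {0}.
Local minima of P (where P''>0): P(-3)=-18. Local minima of Q: Q(0)=0.
So the global minimum of V is P(-3) + Q(0) − 6 = -18 + 0 − 6 = -24, attained at (-3, 0).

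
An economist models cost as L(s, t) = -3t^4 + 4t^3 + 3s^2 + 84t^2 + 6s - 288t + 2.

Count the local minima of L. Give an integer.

L separates as a function of s plus a function of t, so ∇L=0 decouples.
∂L/∂s = 6(s + 1) = 0 at s ∈ {-1}; ∂L/∂t = -12(t - 3)(t - 2)(t + 4) = 0 at t ∈ {-4, 2, 3}.
The Hessian is diagonal: diag(L_ss, L_tt). Second derivatives: L_ss(-1)=6; L_tt(-4)=-504, L_tt(2)=72, L_tt(3)=-84.
Local minima occur where both diagonal entries positive: (-1, 2). Count: 1.

1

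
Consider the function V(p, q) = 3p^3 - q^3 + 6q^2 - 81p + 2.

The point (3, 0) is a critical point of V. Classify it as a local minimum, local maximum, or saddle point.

local minimum

The mixed partial ∂²V/∂p∂q is 0, so the Hessian at any point is diag(V_pp, V_qq) = diag(18p, 6(-q + 2)).
At (3, 0): H = diag(54, 12).
Both eigenvalues are positive, so H is positive definite: a local minimum.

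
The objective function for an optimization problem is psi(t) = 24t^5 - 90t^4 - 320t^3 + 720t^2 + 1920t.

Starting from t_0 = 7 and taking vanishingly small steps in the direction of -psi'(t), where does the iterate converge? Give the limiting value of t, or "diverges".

4

psi'(t) = 120(t - 4)(t - 2)(t + 1)(t + 2), so psi'(7) = 129600.
Gradient descent moves in the -psi' direction, i.e. t is decreasing.
The nearest critical point in that direction is t = 4, where psi'' = 7200 > 0 (a local minimum). The iterate converges there.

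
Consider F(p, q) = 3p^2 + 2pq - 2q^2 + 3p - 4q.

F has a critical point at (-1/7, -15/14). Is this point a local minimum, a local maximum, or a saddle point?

The Hessian of F is constant: H = [[6, 2], [2, -4]].
det(H) = 6·(-4) − 2² = -28.
Since det(H) < 0, H is indefinite and the critical point is a saddle point.

saddle point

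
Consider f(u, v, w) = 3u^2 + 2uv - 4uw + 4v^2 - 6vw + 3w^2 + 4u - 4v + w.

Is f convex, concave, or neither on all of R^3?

f is quadratic, so its Hessian is the constant matrix H = [[6, 2, -4], [2, 8, -6], [-4, -6, 6]].
Leading principal minors: 6, 44, 16.
All positive ⇒ H ≻ 0 ⇒ convex.

convex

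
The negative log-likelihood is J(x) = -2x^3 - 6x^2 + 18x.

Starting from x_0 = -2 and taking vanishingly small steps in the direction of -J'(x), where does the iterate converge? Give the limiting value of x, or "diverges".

-3

J'(x) = -6(x - 1)(x + 3), so J'(-2) = 18.
Gradient descent moves in the -J' direction, i.e. x is decreasing.
The nearest critical point in that direction is x = -3, where J'' = 24 > 0 (a local minimum). The iterate converges there.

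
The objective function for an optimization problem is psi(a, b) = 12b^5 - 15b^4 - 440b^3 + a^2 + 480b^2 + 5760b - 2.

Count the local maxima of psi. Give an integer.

0

psi separates as a function of a plus a function of b, so ∇psi=0 decouples.
∂psi/∂a = 2a = 0 at a ∈ {0}; ∂psi/∂b = 60(b - 4)(b - 3)(b + 2)(b + 4) = 0 at b ∈ {-4, -2, 3, 4}.
The Hessian is diagonal: diag(psi_aa, psi_bb). Second derivatives: psi_aa(0)=2; psi_bb(-4)=-6720, psi_bb(-2)=3600, psi_bb(3)=-2100, psi_bb(4)=2880.
Local maxima occur where both diagonal entries negative: none. Count: 0.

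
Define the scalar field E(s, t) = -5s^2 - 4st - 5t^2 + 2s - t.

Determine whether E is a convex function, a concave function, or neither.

E is quadratic, so its Hessian is the constant matrix H = [[-10, -4], [-4, -10]].
det(H) = 84, tr(H) = -20.
det(H) > 0 and tr(H) < 0, so H is negative definite everywhere: concave.

concave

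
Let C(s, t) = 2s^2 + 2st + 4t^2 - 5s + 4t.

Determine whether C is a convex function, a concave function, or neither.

C is quadratic, so its Hessian is the constant matrix H = [[4, 2], [2, 8]].
det(H) = 28, tr(H) = 12.
det(H) > 0 and tr(H) > 0, so H is positive definite everywhere: convex.

convex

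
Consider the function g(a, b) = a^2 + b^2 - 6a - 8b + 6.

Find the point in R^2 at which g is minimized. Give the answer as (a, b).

(3, 4)

g(a,b) separates as P(a) + Q(b) + 6, so its minimum is min P + min Q + 6.
P'(a) = 2a - 6 vanishes at a ∈ {3}; Q'(b) = 2b - 8 vanishes at b ∈ {4}.
Local minima of P (where P''>0): P(3)=-9. Local minima of Q: Q(4)=-16.
So the global minimum of g is P(3) + Q(4) + 6 = -9 − 16 + 6 = -19, attained at (3, 4).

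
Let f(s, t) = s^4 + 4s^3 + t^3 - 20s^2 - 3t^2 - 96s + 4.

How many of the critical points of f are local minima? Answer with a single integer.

2

f separates as a function of s plus a function of t, so ∇f=0 decouples.
∂f/∂s = 4(s - 3)(s + 2)(s + 4) = 0 at s ∈ {-4, -2, 3}; ∂f/∂t = 3t(t - 2) = 0 at t ∈ {0, 2}.
The Hessian is diagonal: diag(f_ss, f_tt). Second derivatives: f_ss(-4)=56, f_ss(-2)=-40, f_ss(3)=140; f_tt(0)=-6, f_tt(2)=6.
Local minima occur where both diagonal entries positive: (-4, 2), (3, 2). Count: 2.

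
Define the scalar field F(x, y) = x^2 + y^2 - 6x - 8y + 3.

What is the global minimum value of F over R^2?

-22

F(x,y) separates as P(x) + Q(y) + 3, so its minimum is min P + min Q + 3.
P'(x) = 2x - 6 vanishes at x ∈ {3}; Q'(y) = 2y - 8 vanishes at y ∈ {4}.
Local minima of P (where P''>0): P(3)=-9. Local minima of Q: Q(4)=-16.
So the global minimum of F is P(3) + Q(4) + 3 = -9 − 16 + 3 = -22, attained at (3, 4).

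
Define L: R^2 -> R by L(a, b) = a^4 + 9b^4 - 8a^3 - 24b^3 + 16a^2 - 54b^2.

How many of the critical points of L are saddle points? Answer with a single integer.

4

L separates as a function of a plus a function of b, so ∇L=0 decouples.
∂L/∂a = 4a(a - 4)(a - 2) = 0 at a ∈ {0, 2, 4}; ∂L/∂b = 36b(b - 3)(b + 1) = 0 at b ∈ {-1, 0, 3}.
The Hessian is diagonal: diag(L_aa, L_bb). Second derivatives: L_aa(0)=32, L_aa(2)=-16, L_aa(4)=32; L_bb(-1)=144, L_bb(0)=-108, L_bb(3)=432.
Saddle points occur where the two diagonal entries have opposite signs: (0, 0), (2, -1), (2, 3), (4, 0). Count: 4.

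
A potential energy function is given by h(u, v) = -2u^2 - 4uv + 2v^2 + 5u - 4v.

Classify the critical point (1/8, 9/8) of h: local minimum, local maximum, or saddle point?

The Hessian of h is constant: H = [[-4, -4], [-4, 4]].
det(H) = (-4)·4 − (-4)² = -32.
Since det(H) < 0, H is indefinite and the critical point is a saddle point.

saddle point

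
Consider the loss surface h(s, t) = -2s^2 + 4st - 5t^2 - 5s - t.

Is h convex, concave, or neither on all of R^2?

h is quadratic, so its Hessian is the constant matrix H = [[-4, 4], [4, -10]].
det(H) = 24, tr(H) = -14.
det(H) > 0 and tr(H) < 0, so H is negative definite everywhere: concave.

concave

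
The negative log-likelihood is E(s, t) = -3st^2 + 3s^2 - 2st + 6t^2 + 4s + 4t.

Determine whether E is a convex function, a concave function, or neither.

neither

The term -3st^2 is cubic, so the Hessian is not constant.
∂²E/∂t² = -6s + 12, which takes both signs as s varies (negative for sufficiently large s). A diagonal entry of the Hessian changing sign means the Hessian is neither positive- nor negative-semidefinite on all of R^2.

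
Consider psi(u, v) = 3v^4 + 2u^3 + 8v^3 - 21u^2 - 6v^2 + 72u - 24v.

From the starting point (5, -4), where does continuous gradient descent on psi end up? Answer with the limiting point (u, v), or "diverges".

(4, -2)

psi is separable, so gradient descent decouples: u follows -∂psi/∂u, v follows -∂psi/∂v.
∂psi/∂u = 6(u - 4)(u - 3); at u=5 this is 12, so u decreases.
∂psi/∂v = 12(v - 1)(v + 1)(v + 2); at v=-4 this is -360, so v increases.
u converges to its nearest critical value 4 (a local min of the u-part); v converges to -2. The iterate converges to (4, -2).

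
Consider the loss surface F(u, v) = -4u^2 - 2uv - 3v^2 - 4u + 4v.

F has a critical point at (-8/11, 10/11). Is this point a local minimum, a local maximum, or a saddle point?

local maximum

The Hessian of F is constant: H = [[-8, -2], [-2, -6]].
det(H) = (-8)·(-6) − (-2)² = 44.
det(H) > 0 and tr(H) = -14 < 0, so H is negative definite and the point is a local maximum.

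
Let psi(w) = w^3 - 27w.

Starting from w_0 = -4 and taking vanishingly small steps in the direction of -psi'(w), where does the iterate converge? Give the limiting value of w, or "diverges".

psi'(w) = 3(w - 3)(w + 3), so psi'(-4) = 21.
Gradient descent moves in the -psi' direction, i.e. w is decreasing.
There is no critical point below w=-4, and psi' keeps the same sign, so the iterate runs off to −∞.

diverges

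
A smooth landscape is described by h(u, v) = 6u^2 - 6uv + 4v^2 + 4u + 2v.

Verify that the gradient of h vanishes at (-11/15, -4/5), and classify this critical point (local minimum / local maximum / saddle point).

∇h = (12u - 6v + 4, -6u + 8v + 2); substituting (-11/15, -4/5) gives ∇h = (0, 0), so (-11/15, -4/5) is indeed a critical point.
The Hessian of h is constant: H = [[12, -6], [-6, 8]].
det(H) = 12·8 − (-6)² = 60.
det(H) > 0 and tr(H) = 20 > 0, so H is positive definite and the point is a local minimum.

local minimum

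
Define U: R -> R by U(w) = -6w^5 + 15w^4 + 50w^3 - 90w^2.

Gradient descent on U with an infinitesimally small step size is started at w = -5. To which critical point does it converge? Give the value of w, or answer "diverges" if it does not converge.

-2

U'(w) = -30w(w - 3)(w - 1)(w + 2), so U'(-5) = -21600.
Gradient descent moves in the -U' direction, i.e. w is increasing.
The nearest critical point in that direction is w = -2, where U'' = 900 > 0 (a local minimum). The iterate converges there.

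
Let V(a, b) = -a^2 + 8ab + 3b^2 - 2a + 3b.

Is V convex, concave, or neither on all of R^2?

V is quadratic, so its Hessian is the constant matrix H = [[-2, 8], [8, 6]].
det(H) = -76, tr(H) = 4.
det(H) < 0, so H is indefinite: neither convex nor concave.

neither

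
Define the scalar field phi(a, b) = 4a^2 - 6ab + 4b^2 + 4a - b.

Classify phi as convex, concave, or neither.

phi is quadratic, so its Hessian is the constant matrix H = [[8, -6], [-6, 8]].
det(H) = 28, tr(H) = 16.
det(H) > 0 and tr(H) > 0, so H is positive definite everywhere: convex.

convex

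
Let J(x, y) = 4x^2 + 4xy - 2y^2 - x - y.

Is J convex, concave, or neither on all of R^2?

neither

J is quadratic, so its Hessian is the constant matrix H = [[8, 4], [4, -4]].
det(H) = -48, tr(H) = 4.
det(H) < 0, so H is indefinite: neither convex nor concave.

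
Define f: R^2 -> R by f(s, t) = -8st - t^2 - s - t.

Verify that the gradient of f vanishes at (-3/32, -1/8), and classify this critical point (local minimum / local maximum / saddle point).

∇f = (-8t - 1, -8s - 2t - 1); substituting (-3/32, -1/8) gives ∇f = (0, 0), so (-3/32, -1/8) is indeed a critical point.
The Hessian of f is constant: H = [[0, -8], [-8, -2]].
det(H) = 0·(-2) − (-8)² = -64.
Since det(H) < 0, H is indefinite and the critical point is a saddle point.

saddle point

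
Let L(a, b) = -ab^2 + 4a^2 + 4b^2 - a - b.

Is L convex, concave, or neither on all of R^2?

neither

The term -ab^2 is cubic, so the Hessian is not constant.
∂²L/∂b² = -2a + 8, which takes both signs as a varies (negative for sufficiently large a). A diagonal entry of the Hessian changing sign means the Hessian is neither positive- nor negative-semidefinite on all of R^2.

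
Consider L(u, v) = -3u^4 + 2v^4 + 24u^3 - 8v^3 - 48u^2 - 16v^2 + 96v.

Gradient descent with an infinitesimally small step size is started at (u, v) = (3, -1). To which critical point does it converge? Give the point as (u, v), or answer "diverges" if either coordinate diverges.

(2, -2)

L is separable, so gradient descent decouples: u follows -∂L/∂u, v follows -∂L/∂v.
∂L/∂u = -12u(u - 4)(u - 2); at u=3 this is 36, so u decreases.
∂L/∂v = 8(v - 3)(v - 2)(v + 2); at v=-1 this is 96, so v decreases.
u converges to its nearest critical value 2 (a local min of the u-part); v converges to -2. The iterate converges to (2, -2).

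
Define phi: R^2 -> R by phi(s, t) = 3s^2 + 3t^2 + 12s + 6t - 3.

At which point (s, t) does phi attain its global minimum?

phi(s,t) separates as P(s) + Q(t) − 3, so its minimum is min P + min Q − 3.
P'(s) = 6s + 12 vanishes at s ∈ {-2}; Q'(t) = 6(t + 1) vanishes at t ∈ {-1}.
Local minima of P (where P''>0): P(-2)=-12. Local minima of Q: Q(-1)=-3.
So the global minimum of phi is P(-2) + Q(-1) − 3 = -12 − 3 − 3 = -18, attained at (-2, -1).

(-2, -1)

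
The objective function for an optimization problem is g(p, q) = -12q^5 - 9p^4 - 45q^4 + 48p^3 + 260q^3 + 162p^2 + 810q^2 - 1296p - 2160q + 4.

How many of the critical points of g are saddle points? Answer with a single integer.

g separates as a function of p plus a function of q, so ∇g=0 decouples.
∂g/∂p = -36(p - 4)(p - 3)(p + 3) = 0 at p ∈ {-3, 3, 4}; ∂g/∂q = -60(q - 3)(q - 1)(q + 3)(q + 4) = 0 at q ∈ {-4, -3, 1, 3}.
The Hessian is diagonal: diag(g_pp, g_qq). Second derivatives: g_pp(-3)=-1512, g_pp(3)=216, g_pp(4)=-252; g_qq(-4)=2100, g_qq(-3)=-1440, g_qq(1)=2400, g_qq(3)=-5040.
Saddle points occur where the two diagonal entries have opposite signs: (-3, -4), (-3, 1), (3, -3), (3, 3), (4, -4), (4, 1). Count: 6.

6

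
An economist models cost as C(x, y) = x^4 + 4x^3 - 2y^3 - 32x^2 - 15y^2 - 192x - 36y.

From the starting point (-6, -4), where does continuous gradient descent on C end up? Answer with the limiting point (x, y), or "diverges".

C is separable, so gradient descent decouples: x follows -∂C/∂x, y follows -∂C/∂y.
∂C/∂x = 4(x - 4)(x + 3)(x + 4); at x=-6 this is -240, so x increases.
∂C/∂y = -6(y + 2)(y + 3); at y=-4 this is -12, so y increases.
x converges to its nearest critical value -4 (a local min of the x-part); y converges to -3. The iterate converges to (-4, -3).

(-4, -3)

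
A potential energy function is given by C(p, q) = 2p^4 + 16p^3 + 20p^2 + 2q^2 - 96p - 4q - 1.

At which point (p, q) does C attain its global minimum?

C(p,q) separates as A(p) + B(q) − 1, so its minimum is min A + min B − 1.
A'(p) = 8(p - 1)(p + 3)(p + 4) vanishes at p ∈ {-4, -3, 1}; B'(q) = 4q - 4 vanishes at q ∈ {1}.
Local minima of A (where A''>0): A(-4)=192, A(1)=-58. Local minima of B: B(1)=-2.
So the global minimum of C is A(1) + B(1) − 1 = -58 − 2 − 1 = -61, attained at (1, 1).

(1, 1)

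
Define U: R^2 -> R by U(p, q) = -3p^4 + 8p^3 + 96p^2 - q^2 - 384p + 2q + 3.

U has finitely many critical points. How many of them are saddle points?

1

U separates as a function of p plus a function of q, so ∇U=0 decouples.
∂U/∂p = -12(p - 4)(p - 2)(p + 4) = 0 at p ∈ {-4, 2, 4}; ∂U/∂q = -2(q - 1) = 0 at q ∈ {1}.
The Hessian is diagonal: diag(U_pp, U_qq). Second derivatives: U_pp(-4)=-576, U_pp(2)=144, U_pp(4)=-192; U_qq(1)=-2.
Saddle points occur where the two diagonal entries have opposite signs: (2, 1). Count: 1.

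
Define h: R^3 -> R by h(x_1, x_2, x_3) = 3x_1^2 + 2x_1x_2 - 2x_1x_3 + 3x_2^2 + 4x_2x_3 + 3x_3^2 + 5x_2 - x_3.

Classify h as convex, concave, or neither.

convex

h is quadratic, so its Hessian is the constant matrix H = [[6, 2, -2], [2, 6, 4], [-2, 4, 6]].
Leading principal minors: 6, 32, 40.
All positive ⇒ H ≻ 0 ⇒ convex.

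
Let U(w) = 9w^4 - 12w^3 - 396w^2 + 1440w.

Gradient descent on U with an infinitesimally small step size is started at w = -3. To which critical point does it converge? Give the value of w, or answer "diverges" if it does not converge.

U'(w) = 36(w - 4)(w - 2)(w + 5), so U'(-3) = 2520.
Gradient descent moves in the -U' direction, i.e. w is decreasing.
The nearest critical point in that direction is w = -5, where U'' = 2268 > 0 (a local minimum). The iterate converges there.

-5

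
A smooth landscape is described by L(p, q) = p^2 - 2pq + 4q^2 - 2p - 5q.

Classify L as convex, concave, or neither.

L is quadratic, so its Hessian is the constant matrix H = [[2, -2], [-2, 8]].
det(H) = 12, tr(H) = 10.
det(H) > 0 and tr(H) > 0, so H is positive definite everywhere: convex.

convex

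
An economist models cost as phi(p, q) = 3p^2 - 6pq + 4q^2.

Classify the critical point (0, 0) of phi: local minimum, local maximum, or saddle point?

The Hessian of phi is constant: H = [[6, -6], [-6, 8]].
det(H) = 6·8 − (-6)² = 12.
det(H) > 0 and tr(H) = 14 > 0, so H is positive definite and the point is a local minimum.

local minimum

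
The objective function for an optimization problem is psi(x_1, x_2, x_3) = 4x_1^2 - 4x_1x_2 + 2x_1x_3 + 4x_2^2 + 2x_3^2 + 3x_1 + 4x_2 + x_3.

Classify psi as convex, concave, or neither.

convex

psi is quadratic, so its Hessian is the constant matrix H = [[8, -4, 2], [-4, 8, 0], [2, 0, 4]].
Leading principal minors: 8, 48, 160.
All positive ⇒ H ≻ 0 ⇒ convex.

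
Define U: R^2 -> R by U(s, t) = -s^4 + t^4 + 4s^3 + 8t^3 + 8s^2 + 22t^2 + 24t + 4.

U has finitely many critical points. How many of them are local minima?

U separates as a function of s plus a function of t, so ∇U=0 decouples.
∂U/∂s = -4s(s - 4)(s + 1) = 0 at s ∈ {-1, 0, 4}; ∂U/∂t = 4(t + 1)(t + 2)(t + 3) = 0 at t ∈ {-3, -2, -1}.
The Hessian is diagonal: diag(U_ss, U_tt). Second derivatives: U_ss(-1)=-20, U_ss(0)=16, U_ss(4)=-80; U_tt(-3)=8, U_tt(-2)=-4, U_tt(-1)=8.
Local minima occur where both diagonal entries positive: (0, -3), (0, -1). Count: 2.

2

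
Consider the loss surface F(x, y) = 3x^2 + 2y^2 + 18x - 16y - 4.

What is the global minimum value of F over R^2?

-63

F(x,y) separates as P(x) + Q(y) − 4, so its minimum is min P + min Q − 4.
P'(x) = 6x + 18 vanishes at x ∈ {-3}; Q'(y) = 4y - 16 vanishes at y ∈ {4}.
Local minima of P (where P''>0): P(-3)=-27. Local minima of Q: Q(4)=-32.
So the global minimum of F is P(-3) + Q(4) − 4 = -27 − 32 − 4 = -63, attained at (-3, 4).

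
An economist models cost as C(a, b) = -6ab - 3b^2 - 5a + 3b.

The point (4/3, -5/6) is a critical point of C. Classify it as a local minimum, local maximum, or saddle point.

The Hessian of C is constant: H = [[0, -6], [-6, -6]].
det(H) = 0·(-6) − (-6)² = -36.
Since det(H) < 0, H is indefinite and the critical point is a saddle point.

saddle point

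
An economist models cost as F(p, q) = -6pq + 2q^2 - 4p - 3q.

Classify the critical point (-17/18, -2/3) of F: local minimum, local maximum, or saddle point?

The Hessian of F is constant: H = [[0, -6], [-6, 4]].
det(H) = 0·4 − (-6)² = -36.
Since det(H) < 0, H is indefinite and the critical point is a saddle point.

saddle point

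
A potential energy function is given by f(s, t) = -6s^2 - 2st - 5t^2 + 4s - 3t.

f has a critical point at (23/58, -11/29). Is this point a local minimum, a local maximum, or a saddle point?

local maximum

The Hessian of f is constant: H = [[-12, -2], [-2, -10]].
det(H) = (-12)·(-10) − (-2)² = 116.
det(H) > 0 and tr(H) = -22 < 0, so H is negative definite and the point is a local maximum.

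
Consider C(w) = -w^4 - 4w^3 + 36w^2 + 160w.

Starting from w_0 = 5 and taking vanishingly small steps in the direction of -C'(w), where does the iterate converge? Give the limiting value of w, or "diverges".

C'(w) = -4(w - 4)(w + 2)(w + 5), so C'(5) = -280.
Gradient descent moves in the -C' direction, i.e. w is increasing.
There is no critical point above w=5, and C' keeps the same sign, so the iterate runs off to +∞.

diverges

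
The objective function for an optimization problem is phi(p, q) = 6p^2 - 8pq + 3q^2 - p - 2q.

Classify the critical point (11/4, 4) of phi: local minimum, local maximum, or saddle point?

The Hessian of phi is constant: H = [[12, -8], [-8, 6]].
det(H) = 12·6 − (-8)² = 8.
det(H) > 0 and tr(H) = 18 > 0, so H is positive definite and the point is a local minimum.

local minimum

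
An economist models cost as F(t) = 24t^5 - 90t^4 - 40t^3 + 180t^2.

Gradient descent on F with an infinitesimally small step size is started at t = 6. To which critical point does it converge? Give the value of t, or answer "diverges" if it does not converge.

3

F'(t) = 120t(t - 3)(t - 1)(t + 1), so F'(6) = 75600.
Gradient descent moves in the -F' direction, i.e. t is decreasing.
The nearest critical point in that direction is t = 3, where F'' = 2880 > 0 (a local minimum). The iterate converges there.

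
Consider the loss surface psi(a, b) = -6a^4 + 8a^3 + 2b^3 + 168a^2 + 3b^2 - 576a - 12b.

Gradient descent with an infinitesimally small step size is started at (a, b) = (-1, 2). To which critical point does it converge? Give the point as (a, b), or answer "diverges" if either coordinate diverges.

psi is separable, so gradient descent decouples: a follows -∂psi/∂a, b follows -∂psi/∂b.
∂psi/∂a = -24(a - 3)(a - 2)(a + 4); at a=-1 this is -864, so a increases.
∂psi/∂b = 6(b - 1)(b + 2); at b=2 this is 24, so b decreases.
a converges to its nearest critical value 2 (a local min of the a-part); b converges to 1. The iterate converges to (2, 1).

(2, 1)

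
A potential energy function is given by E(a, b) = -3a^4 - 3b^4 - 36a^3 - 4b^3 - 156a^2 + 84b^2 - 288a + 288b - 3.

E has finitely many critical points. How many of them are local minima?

1

E separates as a function of a plus a function of b, so ∇E=0 decouples.
∂E/∂a = -12(a + 2)(a + 3)(a + 4) = 0 at a ∈ {-4, -3, -2}; ∂E/∂b = -12(b - 4)(b + 2)(b + 3) = 0 at b ∈ {-3, -2, 4}.
The Hessian is diagonal: diag(E_aa, E_bb). Second derivatives: E_aa(-4)=-24, E_aa(-3)=12, E_aa(-2)=-24; E_bb(-3)=-84, E_bb(-2)=72, E_bb(4)=-504.
Local minima occur where both diagonal entries positive: (-3, -2). Count: 1.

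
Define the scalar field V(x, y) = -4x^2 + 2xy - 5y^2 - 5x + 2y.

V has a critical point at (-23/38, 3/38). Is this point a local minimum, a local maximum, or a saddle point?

The Hessian of V is constant: H = [[-8, 2], [2, -10]].
det(H) = (-8)·(-10) − 2² = 76.
det(H) > 0 and tr(H) = -18 < 0, so H is negative definite and the point is a local maximum.

local maximum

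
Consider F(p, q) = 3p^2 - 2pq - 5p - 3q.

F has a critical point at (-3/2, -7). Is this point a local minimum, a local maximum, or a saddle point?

saddle point

The Hessian of F is constant: H = [[6, -2], [-2, 0]].
det(H) = 6·0 − (-2)² = -4.
Since det(H) < 0, H is indefinite and the critical point is a saddle point.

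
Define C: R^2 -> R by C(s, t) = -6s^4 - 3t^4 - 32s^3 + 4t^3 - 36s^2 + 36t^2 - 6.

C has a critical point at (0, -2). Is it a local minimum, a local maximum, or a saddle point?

The mixed partial ∂²C/∂s∂t is 0, so the Hessian at any point is diag(C_ss, C_tt) = diag(-24(3s^2 + 8s + 3), 12(-3t^2 + 2t + 6)).
At (0, -2): H = diag(-72, -120).
Both eigenvalues are negative, so H is negative definite: a local maximum.

local maximum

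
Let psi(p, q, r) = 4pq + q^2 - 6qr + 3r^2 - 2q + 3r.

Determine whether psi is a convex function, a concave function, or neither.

psi is quadratic, so its Hessian is the constant matrix H = [[0, 4, 0], [4, 2, -6], [0, -6, 6]].
Leading principal minors: 0, -16, -96.
Neither pattern holds ⇒ H is indefinite ⇒ neither convex nor concave.

neither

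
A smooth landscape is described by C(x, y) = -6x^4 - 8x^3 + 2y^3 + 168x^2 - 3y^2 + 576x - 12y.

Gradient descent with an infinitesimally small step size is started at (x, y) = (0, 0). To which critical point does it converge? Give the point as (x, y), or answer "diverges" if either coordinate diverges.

(-2, 2)

C is separable, so gradient descent decouples: x follows -∂C/∂x, y follows -∂C/∂y.
∂C/∂x = -24(x - 4)(x + 2)(x + 3); at x=0 this is 576, so x decreases.
∂C/∂y = 6(y - 2)(y + 1); at y=0 this is -12, so y increases.
x converges to its nearest critical value -2 (a local min of the x-part); y converges to 2. The iterate converges to (-2, 2).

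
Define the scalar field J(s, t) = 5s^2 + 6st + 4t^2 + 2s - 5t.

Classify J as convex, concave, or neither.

convex

J is quadratic, so its Hessian is the constant matrix H = [[10, 6], [6, 8]].
det(H) = 44, tr(H) = 18.
det(H) > 0 and tr(H) > 0, so H is positive definite everywhere: convex.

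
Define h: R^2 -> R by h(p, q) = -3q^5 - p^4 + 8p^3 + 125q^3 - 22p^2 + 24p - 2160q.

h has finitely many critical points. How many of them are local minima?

2

h separates as a function of p plus a function of q, so ∇h=0 decouples.
∂h/∂p = -4(p - 3)(p - 2)(p - 1) = 0 at p ∈ {1, 2, 3}; ∂h/∂q = -15(q - 4)(q - 3)(q + 3)(q + 4) = 0 at q ∈ {-4, -3, 3, 4}.
The Hessian is diagonal: diag(h_pp, h_qq). Second derivatives: h_pp(1)=-8, h_pp(2)=4, h_pp(3)=-8; h_qq(-4)=840, h_qq(-3)=-630, h_qq(3)=630, h_qq(4)=-840.
Local minima occur where both diagonal entries positive: (2, -4), (2, 3). Count: 2.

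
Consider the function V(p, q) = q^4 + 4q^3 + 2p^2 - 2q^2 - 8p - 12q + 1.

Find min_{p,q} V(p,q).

-16

V(p,q) separates as A(p) + B(q) + 1, so its minimum is min A + min B + 1.
A'(p) = 4p - 8 vanishes at p ∈ {2}; B'(q) = 4(q - 1)(q + 1)(q + 3) vanishes at q ∈ {-3, -1, 1}.
Local minima of A (where A''>0): A(2)=-8. Local minima of B: B(-3)=-9, B(1)=-9.
So the global minimum of V is A(2) + B(-3) + 1 = -8 − 9 + 1 = -16, attained at (2, -3).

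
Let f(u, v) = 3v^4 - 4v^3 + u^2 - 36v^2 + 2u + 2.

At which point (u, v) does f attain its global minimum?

f(u,v) separates as P(u) + Q(v) + 2, so its minimum is min P + min Q + 2.
P'(u) = 2u + 2 vanishes at u ∈ {-1}; Q'(v) = 12v(v - 3)(v + 2) vanishes at v ∈ {-2, 0, 3}.
Local minima of P (where P''>0): P(-1)=-1. Local minima of Q: Q(-2)=-64, Q(3)=-189.
So the global minimum of f is P(-1) + Q(3) + 2 = -1 − 189 + 2 = -188, attained at (-1, 3).

(-1, 3)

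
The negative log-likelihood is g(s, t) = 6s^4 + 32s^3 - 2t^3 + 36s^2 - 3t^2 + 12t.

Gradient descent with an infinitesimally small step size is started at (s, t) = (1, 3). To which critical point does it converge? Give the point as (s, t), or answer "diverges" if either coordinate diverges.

g is separable, so gradient descent decouples: s follows -∂g/∂s, t follows -∂g/∂t.
∂g/∂s = 24s(s + 1)(s + 3); at s=1 this is 192, so s decreases.
∂g/∂t = -6(t - 1)(t + 2); at t=3 this is -60, so t increases.
The t-coordinate has no critical point in that direction and runs off to infinity.

diverges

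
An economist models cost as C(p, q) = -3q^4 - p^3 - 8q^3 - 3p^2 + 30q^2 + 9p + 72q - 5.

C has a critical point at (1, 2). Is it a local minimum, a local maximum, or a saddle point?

local maximum

The mixed partial ∂²C/∂p∂q is 0, so the Hessian at any point is diag(C_pp, C_qq) = diag(-6(p + 1), 12(-3q^2 - 4q + 5)).
At (1, 2): H = diag(-12, -180).
Both eigenvalues are negative, so H is negative definite: a local maximum.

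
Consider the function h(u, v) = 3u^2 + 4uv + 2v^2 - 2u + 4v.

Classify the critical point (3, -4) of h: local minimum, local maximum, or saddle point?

The Hessian of h is constant: H = [[6, 4], [4, 4]].
det(H) = 6·4 − 4² = 8.
det(H) > 0 and tr(H) = 10 > 0, so H is positive definite and the point is a local minimum.

local minimum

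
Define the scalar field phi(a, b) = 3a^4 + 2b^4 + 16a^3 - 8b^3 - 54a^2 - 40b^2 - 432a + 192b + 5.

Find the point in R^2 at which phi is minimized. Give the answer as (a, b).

(3, -3)

phi(a,b) separates as P(a) + Q(b) + 5, so its minimum is min P + min Q + 5.
P'(a) = 12(a - 3)(a + 3)(a + 4) vanishes at a ∈ {-4, -3, 3}; Q'(b) = 8(b - 4)(b - 2)(b + 3) vanishes at b ∈ {-3, 2, 4}.
Local minima of P (where P''>0): P(-4)=608, P(3)=-1107. Local minima of Q: Q(-3)=-558, Q(4)=128.
So the global minimum of phi is P(3) + Q(-3) + 5 = -1107 − 558 + 5 = -1660, attained at (3, -3).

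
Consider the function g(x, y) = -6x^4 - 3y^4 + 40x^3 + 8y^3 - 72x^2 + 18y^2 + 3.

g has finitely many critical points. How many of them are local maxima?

4

g separates as a function of x plus a function of y, so ∇g=0 decouples.
∂g/∂x = -24x(x - 3)(x - 2) = 0 at x ∈ {0, 2, 3}; ∂g/∂y = -12y(y - 3)(y + 1) = 0 at y ∈ {-1, 0, 3}.
The Hessian is diagonal: diag(g_xx, g_yy). Second derivatives: g_xx(0)=-144, g_xx(2)=48, g_xx(3)=-72; g_yy(-1)=-48, g_yy(0)=36, g_yy(3)=-144.
Local maxima occur where both diagonal entries negative: (0, -1), (0, 3), (3, -1), (3, 3). Count: 4.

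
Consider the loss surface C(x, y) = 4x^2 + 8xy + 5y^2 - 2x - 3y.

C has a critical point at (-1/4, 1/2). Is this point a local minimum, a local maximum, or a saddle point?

The Hessian of C is constant: H = [[8, 8], [8, 10]].
det(H) = 8·10 − 8² = 16.
det(H) > 0 and tr(H) = 18 > 0, so H is positive definite and the point is a local minimum.

local minimum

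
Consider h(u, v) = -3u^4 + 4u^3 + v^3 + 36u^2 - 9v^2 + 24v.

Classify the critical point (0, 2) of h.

The mixed partial ∂²h/∂u∂v is 0, so the Hessian at any point is diag(h_uu, h_vv) = diag(12(-3u^2 + 2u + 6), 6(v - 3)).
At (0, 2): H = diag(72, -6).
The eigenvalues have opposite signs, so H is indefinite: a saddle point.

saddle point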